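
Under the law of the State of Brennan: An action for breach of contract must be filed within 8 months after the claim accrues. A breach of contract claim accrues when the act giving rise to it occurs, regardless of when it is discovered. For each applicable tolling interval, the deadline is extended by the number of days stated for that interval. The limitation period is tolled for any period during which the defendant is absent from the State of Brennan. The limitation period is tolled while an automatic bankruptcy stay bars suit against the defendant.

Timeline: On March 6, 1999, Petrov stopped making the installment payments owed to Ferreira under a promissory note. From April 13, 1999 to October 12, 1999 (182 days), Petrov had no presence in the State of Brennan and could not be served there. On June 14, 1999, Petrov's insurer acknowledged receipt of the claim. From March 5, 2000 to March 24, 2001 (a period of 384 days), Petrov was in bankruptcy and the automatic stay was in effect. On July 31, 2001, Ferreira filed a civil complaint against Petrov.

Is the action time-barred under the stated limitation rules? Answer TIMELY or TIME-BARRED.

The limitation period began to run on March 6, 1999.
The untolled deadline — 8 months after March 6, 1999 — is November 6, 1999.
The period was tolled for 182 days by the defendant's absence from the jurisdiction (April 13, 1999 to October 12, 1999), pushing the deadline to May 6, 2000.
Because the automatic bankruptcy stay ran from March 5, 2000 to March 24, 2001, the deadline is extended by 384 days to May 25, 2001.
Nothing else in the chronology tolls or restarts the period.
Ferreira filed on July 31, 2001, after the May 25, 2001 deadline, so the action is time-barred.

TIME-BARRED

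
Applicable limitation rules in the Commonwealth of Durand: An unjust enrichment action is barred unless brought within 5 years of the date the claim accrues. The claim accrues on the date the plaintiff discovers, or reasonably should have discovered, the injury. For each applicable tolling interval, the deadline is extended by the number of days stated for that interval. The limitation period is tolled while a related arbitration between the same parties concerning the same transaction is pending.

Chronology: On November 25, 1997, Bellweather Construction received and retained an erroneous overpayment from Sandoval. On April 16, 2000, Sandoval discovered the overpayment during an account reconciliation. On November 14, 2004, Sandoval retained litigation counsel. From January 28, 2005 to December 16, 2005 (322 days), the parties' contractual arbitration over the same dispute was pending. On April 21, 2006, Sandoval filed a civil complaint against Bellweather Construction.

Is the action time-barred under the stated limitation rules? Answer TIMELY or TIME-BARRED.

The claim did not accrue until Sandoval discovered the injury on April 16, 2000; the November 25, 1997 act date does not start the clock under the stated rule.
Adding the 5 years base period to April 16, 2000 gives a deadline of April 16, 2005, before any tolling.
Because the pending related arbitration ran from January 28, 2005 to December 16, 2005, the deadline is extended by 322 days to March 4, 2006.
Nothing else in the chronology tolls or restarts the period.
Sandoval filed on April 21, 2006, after the March 4, 2006 deadline, so the action is time-barred.

TIME-BARRED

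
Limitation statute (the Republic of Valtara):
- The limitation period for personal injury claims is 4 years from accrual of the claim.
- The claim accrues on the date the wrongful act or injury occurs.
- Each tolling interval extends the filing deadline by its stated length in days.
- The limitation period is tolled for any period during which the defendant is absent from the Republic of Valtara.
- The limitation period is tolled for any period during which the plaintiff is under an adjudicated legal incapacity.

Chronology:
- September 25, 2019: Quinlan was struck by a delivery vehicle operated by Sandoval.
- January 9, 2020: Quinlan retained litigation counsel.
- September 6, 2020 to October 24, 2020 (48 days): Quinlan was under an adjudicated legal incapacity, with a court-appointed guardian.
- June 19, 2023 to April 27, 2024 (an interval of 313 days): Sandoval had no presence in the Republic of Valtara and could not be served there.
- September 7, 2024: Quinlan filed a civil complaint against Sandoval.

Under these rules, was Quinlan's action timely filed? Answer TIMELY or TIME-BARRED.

TIMELY

The claim accrued on September 25, 2019, when the wrongful act occurred.
Adding the 4 years base period to September 25, 2019 gives a deadline of September 25, 2023, before any tolling.
The period was tolled for 48 days by the plaintiff's legal incapacity (September 6, 2020 to October 24, 2020), pushing the deadline to November 12, 2023.
The period was tolled for 313 days by the defendant's absence from the jurisdiction (June 19, 2023 to April 27, 2024), pushing the deadline to September 20, 2024.
Nothing else in the chronology tolls or restarts the period.
The September 7, 2024 filing precedes the September 20, 2024 deadline; the claim is timely.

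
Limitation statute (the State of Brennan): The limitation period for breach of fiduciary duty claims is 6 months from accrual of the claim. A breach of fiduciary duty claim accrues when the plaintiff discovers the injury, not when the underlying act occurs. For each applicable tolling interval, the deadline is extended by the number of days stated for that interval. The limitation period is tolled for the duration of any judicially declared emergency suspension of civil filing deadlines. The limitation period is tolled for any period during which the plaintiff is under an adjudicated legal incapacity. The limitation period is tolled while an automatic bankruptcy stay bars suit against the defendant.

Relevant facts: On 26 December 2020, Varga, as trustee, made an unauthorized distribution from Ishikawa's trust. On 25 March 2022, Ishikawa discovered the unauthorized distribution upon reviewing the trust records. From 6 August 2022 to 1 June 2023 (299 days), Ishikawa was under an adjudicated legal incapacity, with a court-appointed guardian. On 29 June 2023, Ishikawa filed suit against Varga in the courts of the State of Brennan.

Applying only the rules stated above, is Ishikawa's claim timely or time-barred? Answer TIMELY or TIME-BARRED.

Accrual is tied to discovery, so the period began on 25 March 2022 rather than on 26 December 2020 when the act occurred.
Adding the 6 months base period to 25 March 2022 gives a deadline of 25 September 2022, before any tolling.
The period was tolled for 299 days by the plaintiff's legal incapacity (6 August 2022 to 1 June 2023), pushing the deadline to 21 July 2023.
Ishikawa filed on 29 June 2023, before the 21 July 2023 deadline, so the action is timely.

TIMELY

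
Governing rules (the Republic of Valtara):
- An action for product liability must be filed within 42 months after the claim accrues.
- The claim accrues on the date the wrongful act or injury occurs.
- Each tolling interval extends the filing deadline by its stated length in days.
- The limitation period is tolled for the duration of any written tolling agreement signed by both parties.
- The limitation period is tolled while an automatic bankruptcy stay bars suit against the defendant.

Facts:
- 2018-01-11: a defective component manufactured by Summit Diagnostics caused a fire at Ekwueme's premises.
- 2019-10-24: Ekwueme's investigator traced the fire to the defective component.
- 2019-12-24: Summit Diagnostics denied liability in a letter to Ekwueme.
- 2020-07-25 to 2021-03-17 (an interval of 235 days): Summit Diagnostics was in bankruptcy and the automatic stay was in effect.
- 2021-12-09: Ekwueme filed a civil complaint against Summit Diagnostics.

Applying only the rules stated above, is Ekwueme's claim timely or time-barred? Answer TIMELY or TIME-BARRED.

The claim accrued on 2018-01-11, when the wrongful act occurred; under the stated occurrence rule the 2019-10-24 discovery does not delay accrual.
42 months from 2018-01-11 is 2021-07-11.
The automatic bankruptcy stay from 2020-07-25 to 2021-03-17 tolled the period for 235 days, extending the deadline to 2022-03-03.
The other events in the timeline have no effect on the limitation period under the stated rules.
Filing on 2021-12-09 beat the 2022-03-03 deadline — the action is timely.

TIMELY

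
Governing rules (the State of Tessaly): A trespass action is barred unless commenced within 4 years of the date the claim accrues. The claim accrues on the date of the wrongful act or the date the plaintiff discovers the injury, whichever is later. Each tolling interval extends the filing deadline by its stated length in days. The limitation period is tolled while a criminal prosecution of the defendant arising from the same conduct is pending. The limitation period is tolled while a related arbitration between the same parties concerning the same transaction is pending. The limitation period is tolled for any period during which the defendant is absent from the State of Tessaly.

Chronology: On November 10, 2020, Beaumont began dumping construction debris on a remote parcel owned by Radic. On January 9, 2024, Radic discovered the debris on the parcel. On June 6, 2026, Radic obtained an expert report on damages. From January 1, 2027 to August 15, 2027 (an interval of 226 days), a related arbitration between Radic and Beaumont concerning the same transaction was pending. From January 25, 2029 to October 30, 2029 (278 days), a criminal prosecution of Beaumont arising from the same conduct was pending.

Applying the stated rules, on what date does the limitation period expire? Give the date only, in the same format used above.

August 22, 2028

Taking the later of the act (November 10, 2020) and discovery (January 9, 2024), the claim accrued on January 9, 2024.
The untolled deadline — 4 years after January 9, 2024 — is January 9, 2028.
The period was tolled for 226 days by the pending related arbitration (January 1, 2027 to August 15, 2027), pushing the deadline to August 22, 2028.
By the time the pending criminal prosecution began on January 25, 2029, the limitation period had already expired on August 22, 2028; that interval cannot revive it.
The other events in the timeline have no effect on the limitation period under the stated rules.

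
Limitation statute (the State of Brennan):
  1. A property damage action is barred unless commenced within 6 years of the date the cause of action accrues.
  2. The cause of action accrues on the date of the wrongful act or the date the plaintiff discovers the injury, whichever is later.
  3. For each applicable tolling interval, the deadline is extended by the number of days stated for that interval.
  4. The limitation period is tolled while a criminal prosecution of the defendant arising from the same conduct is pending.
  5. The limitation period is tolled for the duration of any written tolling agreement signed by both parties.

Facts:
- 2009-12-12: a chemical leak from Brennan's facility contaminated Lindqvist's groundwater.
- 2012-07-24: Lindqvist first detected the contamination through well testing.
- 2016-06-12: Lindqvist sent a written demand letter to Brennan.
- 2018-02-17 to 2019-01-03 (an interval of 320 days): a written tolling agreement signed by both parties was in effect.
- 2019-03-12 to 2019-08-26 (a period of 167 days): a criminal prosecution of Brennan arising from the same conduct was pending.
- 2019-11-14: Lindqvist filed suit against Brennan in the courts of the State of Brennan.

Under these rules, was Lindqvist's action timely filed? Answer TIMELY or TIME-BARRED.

Because discovery on 2012-07-24 post-dates the 2009-12-12 act, accrual under the later-of rule falls on 2012-07-24.
Adding the 6 years base period to 2012-07-24 gives a deadline of 2018-07-24, before any tolling.
Because the written tolling agreement ran from 2018-02-17 to 2019-01-03, the deadline is extended by 320 days to 2019-06-09.
The pending criminal prosecution from 2019-03-12 to 2019-08-26 tolled the period for 167 days, extending the deadline to 2019-11-23.
Nothing else in the chronology tolls or restarts the period.
Lindqvist filed on 2019-11-14, before the 2019-11-23 deadline, so the action is timely.

TIMELY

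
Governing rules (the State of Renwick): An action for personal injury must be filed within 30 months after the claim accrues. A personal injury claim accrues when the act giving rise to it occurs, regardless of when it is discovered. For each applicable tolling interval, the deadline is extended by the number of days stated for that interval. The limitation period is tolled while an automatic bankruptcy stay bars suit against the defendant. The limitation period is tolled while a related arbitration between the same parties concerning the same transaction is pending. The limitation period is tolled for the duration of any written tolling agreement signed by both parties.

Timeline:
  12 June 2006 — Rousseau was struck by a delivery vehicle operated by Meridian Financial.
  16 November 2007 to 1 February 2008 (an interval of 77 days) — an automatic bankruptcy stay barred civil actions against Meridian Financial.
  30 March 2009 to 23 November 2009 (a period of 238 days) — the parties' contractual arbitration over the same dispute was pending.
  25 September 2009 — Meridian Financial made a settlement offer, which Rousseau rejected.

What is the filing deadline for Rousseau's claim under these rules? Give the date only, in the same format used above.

27 February 2009

The claim accrued on 12 June 2006, when the wrongful act occurred.
The untolled deadline — 30 months after 12 June 2006 — is 12 December 2008.
The period was tolled for 77 days by the automatic bankruptcy stay (16 November 2007 to 1 February 2008), pushing the deadline to 27 February 2009.
The pending related arbitration from 30 March 2009 to 23 November 2009 began after the period had already run on 27 February 2009, so it has no tolling effect.
Nothing else in the chronology tolls or restarts the period.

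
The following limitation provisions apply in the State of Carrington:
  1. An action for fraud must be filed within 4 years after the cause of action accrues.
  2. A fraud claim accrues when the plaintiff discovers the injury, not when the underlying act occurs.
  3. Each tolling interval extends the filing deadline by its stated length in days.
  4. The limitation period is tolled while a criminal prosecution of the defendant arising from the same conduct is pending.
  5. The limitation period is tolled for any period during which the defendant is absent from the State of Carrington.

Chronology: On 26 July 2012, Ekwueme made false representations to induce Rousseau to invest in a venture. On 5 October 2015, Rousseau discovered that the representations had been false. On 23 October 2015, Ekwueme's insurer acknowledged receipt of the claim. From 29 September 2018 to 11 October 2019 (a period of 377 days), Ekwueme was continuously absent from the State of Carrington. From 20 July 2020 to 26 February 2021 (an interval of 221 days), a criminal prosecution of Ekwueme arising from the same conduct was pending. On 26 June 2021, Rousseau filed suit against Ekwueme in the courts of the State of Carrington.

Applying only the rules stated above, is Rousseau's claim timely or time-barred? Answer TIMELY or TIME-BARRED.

TIME-BARRED

Under the discovery rule, the claim accrued on 5 October 2015, when Rousseau discovered the injury — not on the 26 July 2012 date of the underlying act.
The untolled deadline — 4 years after 5 October 2015 — is 5 October 2019.
Because the defendant's absence from the jurisdiction ran from 29 September 2018 to 11 October 2019, the deadline is extended by 377 days to 16 October 2020.
The period was tolled for 221 days by the pending criminal prosecution (20 July 2020 to 26 February 2021), pushing the deadline to 25 May 2021.
None of the other events listed affects the running of the period under the stated rules.
The 26 June 2021 filing falls after the 25 May 2021 deadline; the claim is time-barred.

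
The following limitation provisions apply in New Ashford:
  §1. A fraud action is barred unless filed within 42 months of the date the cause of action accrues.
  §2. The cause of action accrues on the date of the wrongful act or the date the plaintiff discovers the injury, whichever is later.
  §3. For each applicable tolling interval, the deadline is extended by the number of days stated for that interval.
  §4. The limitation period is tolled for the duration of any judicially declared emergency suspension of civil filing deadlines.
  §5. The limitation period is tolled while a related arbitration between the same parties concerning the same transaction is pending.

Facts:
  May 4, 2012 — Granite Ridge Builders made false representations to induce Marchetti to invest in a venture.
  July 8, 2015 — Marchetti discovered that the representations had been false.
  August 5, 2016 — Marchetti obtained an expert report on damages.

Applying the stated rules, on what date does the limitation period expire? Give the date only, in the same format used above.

Because discovery on July 8, 2015 post-dates the May 4, 2012 act, accrual under the later-of rule falls on July 8, 2015.
Adding the 42 months base period to July 8, 2015 gives a deadline of January 8, 2019, before any tolling.
None of the other events listed affects the running of the period under the stated rules.

January 8, 2019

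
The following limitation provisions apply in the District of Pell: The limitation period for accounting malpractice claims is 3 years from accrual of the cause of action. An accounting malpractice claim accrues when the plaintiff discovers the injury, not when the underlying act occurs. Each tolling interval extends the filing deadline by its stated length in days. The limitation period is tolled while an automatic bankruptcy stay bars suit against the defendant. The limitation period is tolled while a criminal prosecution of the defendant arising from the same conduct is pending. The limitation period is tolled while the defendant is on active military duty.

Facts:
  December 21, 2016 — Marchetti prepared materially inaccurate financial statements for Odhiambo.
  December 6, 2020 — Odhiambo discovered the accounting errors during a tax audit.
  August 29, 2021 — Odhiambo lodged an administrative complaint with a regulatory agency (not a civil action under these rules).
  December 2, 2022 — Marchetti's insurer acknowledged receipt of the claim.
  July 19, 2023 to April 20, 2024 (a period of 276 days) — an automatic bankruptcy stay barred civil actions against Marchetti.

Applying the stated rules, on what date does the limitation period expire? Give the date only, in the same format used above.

September 7, 2024

Accrual is tied to discovery, so the period began on December 6, 2020 rather than on December 21, 2016 when the act occurred.
Adding the 3 years base period to December 6, 2020 gives a deadline of December 6, 2023, before any tolling.
Because the automatic bankruptcy stay ran from July 19, 2023 to April 20, 2024, the deadline is extended by 276 days to September 7, 2024.
The other events in the timeline have no effect on the limitation period under the stated rules.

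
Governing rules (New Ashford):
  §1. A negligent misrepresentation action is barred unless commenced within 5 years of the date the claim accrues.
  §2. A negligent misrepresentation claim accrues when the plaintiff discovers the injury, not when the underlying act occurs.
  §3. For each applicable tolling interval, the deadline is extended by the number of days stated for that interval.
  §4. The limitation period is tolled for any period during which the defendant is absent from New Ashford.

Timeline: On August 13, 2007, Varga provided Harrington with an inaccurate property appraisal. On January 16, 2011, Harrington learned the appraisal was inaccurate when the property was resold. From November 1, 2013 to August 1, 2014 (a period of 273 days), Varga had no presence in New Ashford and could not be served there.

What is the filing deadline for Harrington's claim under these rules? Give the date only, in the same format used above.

Under the discovery rule, the claim accrued on January 16, 2011, when Harrington discovered the injury — not on the August 13, 2007 date of the underlying act.
Adding the 5 years base period to January 16, 2011 gives a deadline of January 16, 2016, before any tolling.
Because the defendant's absence from the jurisdiction ran from November 1, 2013 to August 1, 2014, the deadline is extended by 273 days to October 15, 2016.

October 15, 2016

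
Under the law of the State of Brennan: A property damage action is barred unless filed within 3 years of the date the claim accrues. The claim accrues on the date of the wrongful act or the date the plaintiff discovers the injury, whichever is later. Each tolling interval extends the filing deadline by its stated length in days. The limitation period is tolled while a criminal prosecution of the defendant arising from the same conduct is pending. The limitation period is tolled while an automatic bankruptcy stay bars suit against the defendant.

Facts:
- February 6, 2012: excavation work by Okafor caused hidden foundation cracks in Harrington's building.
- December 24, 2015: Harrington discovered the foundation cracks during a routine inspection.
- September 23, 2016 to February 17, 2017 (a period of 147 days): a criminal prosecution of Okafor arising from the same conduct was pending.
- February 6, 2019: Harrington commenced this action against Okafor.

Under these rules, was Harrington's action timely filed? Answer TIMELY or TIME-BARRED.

Taking the later of the act (February 6, 2012) and discovery (December 24, 2015), the claim accrued on December 24, 2015.
Adding the 3 years base period to December 24, 2015 gives a deadline of December 24, 2018, before any tolling.
Because the pending criminal prosecution ran from September 23, 2016 to February 17, 2017, the deadline is extended by 147 days to May 20, 2019.
Filing on February 6, 2019 beat the May 20, 2019 deadline — the action is timely.

TIMELY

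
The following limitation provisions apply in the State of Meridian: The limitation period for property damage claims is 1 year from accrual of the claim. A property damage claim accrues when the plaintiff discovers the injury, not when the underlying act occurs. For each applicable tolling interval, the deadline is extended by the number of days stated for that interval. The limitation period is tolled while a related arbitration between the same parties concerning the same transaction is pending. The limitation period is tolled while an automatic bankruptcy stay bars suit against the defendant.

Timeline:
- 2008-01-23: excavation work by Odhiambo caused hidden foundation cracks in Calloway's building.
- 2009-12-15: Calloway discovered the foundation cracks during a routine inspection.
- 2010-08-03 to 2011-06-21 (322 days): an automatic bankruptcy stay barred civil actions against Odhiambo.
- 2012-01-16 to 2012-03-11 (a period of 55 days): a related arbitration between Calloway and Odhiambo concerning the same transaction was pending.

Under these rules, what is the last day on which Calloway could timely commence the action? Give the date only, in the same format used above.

2011-11-02

Under the discovery rule, the claim accrued on 2009-12-15, when Calloway discovered the injury — not on the 2008-01-23 date of the underlying act.
The untolled deadline — 1 year after 2009-12-15 — is 2010-12-15.
The period was tolled for 322 days by the automatic bankruptcy stay (2010-08-03 to 2011-06-21), pushing the deadline to 2011-11-02.
The pending related arbitration from 2012-01-16 to 2012-03-11 began after the period had already run on 2011-11-02, so it has no tolling effect.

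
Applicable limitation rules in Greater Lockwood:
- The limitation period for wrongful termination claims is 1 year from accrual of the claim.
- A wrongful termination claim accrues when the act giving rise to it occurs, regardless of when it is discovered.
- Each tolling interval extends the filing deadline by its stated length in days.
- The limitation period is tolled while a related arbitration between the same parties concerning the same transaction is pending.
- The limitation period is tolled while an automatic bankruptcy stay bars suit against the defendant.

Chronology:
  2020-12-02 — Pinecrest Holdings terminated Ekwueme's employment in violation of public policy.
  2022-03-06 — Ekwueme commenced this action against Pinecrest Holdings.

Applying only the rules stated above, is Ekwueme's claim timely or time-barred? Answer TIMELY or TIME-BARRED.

TIME-BARRED

The claim accrued on 2020-12-02, the date of the act.
Adding the 1 year base period to 2020-12-02 gives a deadline of 2021-12-02, before any tolling.
Ekwueme filed on 2022-03-06, after the 2021-12-02 deadline, so the action is time-barred.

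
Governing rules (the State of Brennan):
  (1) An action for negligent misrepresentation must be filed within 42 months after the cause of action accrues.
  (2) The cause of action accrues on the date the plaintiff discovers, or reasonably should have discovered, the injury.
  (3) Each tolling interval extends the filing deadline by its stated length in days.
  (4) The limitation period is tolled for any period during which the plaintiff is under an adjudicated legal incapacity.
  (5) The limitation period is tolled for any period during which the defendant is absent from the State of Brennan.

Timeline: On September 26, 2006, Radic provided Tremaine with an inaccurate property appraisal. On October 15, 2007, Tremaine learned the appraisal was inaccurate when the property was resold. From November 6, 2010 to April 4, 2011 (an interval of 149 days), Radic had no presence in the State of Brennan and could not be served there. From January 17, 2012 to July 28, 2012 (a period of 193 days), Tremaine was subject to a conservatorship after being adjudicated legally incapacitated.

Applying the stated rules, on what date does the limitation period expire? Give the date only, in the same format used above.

September 11, 2011

Under the discovery rule, the claim accrued on October 15, 2007, when Tremaine discovered the injury — not on the September 26, 2006 date of the underlying act.
42 months from October 15, 2007 is April 15, 2011.
The defendant's absence from the jurisdiction from November 6, 2010 to April 4, 2011 tolled the period for 149 days, extending the deadline to September 11, 2011.
By the time the plaintiff's legal incapacity began on January 17, 2012, the limitation period had already expired on September 11, 2011; that interval cannot revive it.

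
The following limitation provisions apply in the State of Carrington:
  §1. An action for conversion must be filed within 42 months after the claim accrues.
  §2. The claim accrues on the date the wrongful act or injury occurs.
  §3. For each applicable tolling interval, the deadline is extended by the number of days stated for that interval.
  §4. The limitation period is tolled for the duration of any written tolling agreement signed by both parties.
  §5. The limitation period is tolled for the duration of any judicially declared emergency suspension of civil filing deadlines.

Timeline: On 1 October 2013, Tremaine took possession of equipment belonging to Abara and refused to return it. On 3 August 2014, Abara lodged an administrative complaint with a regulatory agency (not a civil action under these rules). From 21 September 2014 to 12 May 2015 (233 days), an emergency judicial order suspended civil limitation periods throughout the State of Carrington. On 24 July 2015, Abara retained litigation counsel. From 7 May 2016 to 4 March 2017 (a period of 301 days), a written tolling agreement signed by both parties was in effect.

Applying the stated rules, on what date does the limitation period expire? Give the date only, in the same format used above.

17 September 2018

The limitation period began to run on 1 October 2013.
Adding the 42 months base period to 1 October 2013 gives a deadline of 1 April 2017, before any tolling.
The period was tolled for 233 days by the emergency suspension of filing deadlines (21 September 2014 to 12 May 2015), pushing the deadline to 20 November 2017.
The written tolling agreement from 7 May 2016 to 4 March 2017 tolled the period for 301 days, extending the deadline to 17 September 2018.
The other events in the timeline have no effect on the limitation period under the stated rules.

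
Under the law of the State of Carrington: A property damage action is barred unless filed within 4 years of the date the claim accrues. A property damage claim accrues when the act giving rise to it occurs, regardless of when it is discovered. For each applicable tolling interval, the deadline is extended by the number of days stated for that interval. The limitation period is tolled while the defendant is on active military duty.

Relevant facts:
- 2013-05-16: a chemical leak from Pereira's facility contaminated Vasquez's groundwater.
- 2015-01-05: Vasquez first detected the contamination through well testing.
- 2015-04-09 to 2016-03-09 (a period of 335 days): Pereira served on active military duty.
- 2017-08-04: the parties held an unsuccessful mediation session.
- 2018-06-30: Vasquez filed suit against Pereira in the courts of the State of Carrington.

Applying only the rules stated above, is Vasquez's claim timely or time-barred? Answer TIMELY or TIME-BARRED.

The claim accrued on 2013-05-16, when the wrongful act occurred; under the stated occurrence rule the 2015-01-05 discovery does not delay accrual.
4 years from 2013-05-16 is 2017-05-16.
Because the defendant's active military service ran from 2015-04-09 to 2016-03-09, the deadline is extended by 335 days to 2018-04-16.
Nothing else in the chronology tolls or restarts the period.
Filing on 2018-06-30 missed the 2018-04-16 deadline — the action is time-barred.

TIME-BARRED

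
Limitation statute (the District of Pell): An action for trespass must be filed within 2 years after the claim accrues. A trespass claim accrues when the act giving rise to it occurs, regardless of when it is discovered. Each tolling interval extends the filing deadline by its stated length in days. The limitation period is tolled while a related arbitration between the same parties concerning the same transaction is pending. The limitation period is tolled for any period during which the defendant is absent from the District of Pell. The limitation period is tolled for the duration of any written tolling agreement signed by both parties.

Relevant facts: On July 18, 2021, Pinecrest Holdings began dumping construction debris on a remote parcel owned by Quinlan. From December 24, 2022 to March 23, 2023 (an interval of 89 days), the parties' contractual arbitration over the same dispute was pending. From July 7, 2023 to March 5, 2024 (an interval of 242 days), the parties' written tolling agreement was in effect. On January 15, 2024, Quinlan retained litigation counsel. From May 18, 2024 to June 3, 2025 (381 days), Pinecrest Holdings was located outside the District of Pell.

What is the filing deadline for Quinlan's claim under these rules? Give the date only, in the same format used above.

The claim accrued on July 18, 2021, when the wrongful act occurred.
2 years from July 18, 2021 is July 18, 2023.
The period was tolled for 89 days by the pending related arbitration (December 24, 2022 to March 23, 2023), pushing the deadline to October 15, 2023.
Because the written tolling agreement ran from July 7, 2023 to March 5, 2024, the deadline is extended by 242 days to June 13, 2024.
The defendant's absence from the jurisdiction from May 18, 2024 to June 3, 2025 tolled the period for 381 days, extending the deadline to June 29, 2025.
Nothing else in the chronology tolls or restarts the period.

June 29, 2025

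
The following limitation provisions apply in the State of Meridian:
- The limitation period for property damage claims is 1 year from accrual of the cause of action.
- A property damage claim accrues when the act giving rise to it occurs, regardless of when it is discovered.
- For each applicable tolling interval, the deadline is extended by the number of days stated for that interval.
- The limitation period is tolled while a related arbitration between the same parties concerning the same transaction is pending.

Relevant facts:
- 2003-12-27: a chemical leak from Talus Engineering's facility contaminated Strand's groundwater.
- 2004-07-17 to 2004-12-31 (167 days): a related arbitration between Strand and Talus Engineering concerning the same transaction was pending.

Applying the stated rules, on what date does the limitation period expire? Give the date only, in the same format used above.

The claim accrued on 2003-12-27, when the wrongful act occurred.
Adding the 1 year base period to 2003-12-27 gives a deadline of 2004-12-27, before any tolling.
Because the pending related arbitration ran from 2004-07-17 to 2004-12-31, the deadline is extended by 167 days to 2005-06-12.

2005-06-12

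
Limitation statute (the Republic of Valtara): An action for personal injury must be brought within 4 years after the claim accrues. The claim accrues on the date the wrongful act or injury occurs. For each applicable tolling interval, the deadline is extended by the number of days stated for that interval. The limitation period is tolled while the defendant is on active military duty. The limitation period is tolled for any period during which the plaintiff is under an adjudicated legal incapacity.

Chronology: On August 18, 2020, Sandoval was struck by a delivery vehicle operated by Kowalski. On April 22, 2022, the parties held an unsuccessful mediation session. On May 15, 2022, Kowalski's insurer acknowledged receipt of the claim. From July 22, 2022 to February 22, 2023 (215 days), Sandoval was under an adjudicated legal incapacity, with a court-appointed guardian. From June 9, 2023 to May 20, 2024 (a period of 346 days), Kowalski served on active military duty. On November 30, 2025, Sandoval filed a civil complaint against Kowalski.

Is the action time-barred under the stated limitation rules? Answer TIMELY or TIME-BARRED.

TIMELY

The claim accrued on August 18, 2020, the date of the act.
The untolled deadline — 4 years after August 18, 2020 — is August 18, 2024.
Because the plaintiff's legal incapacity ran from July 22, 2022 to February 22, 2023, the deadline is extended by 215 days to March 21, 2025.
Because the defendant's active military service ran from June 9, 2023 to May 20, 2024, the deadline is extended by 346 days to March 2, 2026.
None of the other events listed affects the running of the period under the stated rules.
The November 30, 2025 filing precedes the March 2, 2026 deadline; the claim is timely.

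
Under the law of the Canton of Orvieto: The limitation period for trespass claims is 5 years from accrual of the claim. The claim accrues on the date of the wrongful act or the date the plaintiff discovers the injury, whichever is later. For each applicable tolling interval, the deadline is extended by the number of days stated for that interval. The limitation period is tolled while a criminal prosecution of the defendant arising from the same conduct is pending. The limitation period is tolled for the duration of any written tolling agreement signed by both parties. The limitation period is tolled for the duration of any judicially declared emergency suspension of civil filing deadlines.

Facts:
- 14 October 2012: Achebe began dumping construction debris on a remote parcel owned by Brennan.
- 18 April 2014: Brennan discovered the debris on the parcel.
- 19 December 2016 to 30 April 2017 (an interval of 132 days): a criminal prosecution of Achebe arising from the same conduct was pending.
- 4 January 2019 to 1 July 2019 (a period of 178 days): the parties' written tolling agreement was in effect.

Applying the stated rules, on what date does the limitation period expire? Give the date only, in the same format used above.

22 February 2020

Because discovery on 18 April 2014 post-dates the 14 October 2012 act, accrual under the later-of rule falls on 18 April 2014.
The untolled deadline — 5 years after 18 April 2014 — is 18 April 2019.
The pending criminal prosecution from 19 December 2016 to 30 April 2017 tolled the period for 132 days, extending the deadline to 28 August 2019.
The period was tolled for 178 days by the written tolling agreement (4 January 2019 to 1 July 2019), pushing the deadline to 22 February 2020.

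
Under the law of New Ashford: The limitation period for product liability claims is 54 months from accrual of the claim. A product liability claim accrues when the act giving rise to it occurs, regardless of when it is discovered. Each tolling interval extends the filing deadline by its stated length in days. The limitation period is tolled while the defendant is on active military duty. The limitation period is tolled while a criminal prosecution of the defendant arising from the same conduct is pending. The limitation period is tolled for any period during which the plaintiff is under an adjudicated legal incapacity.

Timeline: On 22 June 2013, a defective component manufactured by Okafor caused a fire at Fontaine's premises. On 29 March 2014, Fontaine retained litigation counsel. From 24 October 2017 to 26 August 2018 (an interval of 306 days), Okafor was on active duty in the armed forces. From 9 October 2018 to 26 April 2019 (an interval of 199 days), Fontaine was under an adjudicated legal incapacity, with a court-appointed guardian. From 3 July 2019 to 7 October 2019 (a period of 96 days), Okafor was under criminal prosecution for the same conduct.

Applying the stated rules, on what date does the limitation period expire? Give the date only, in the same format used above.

11 May 2019

The claim accrued on 22 June 2013, when the wrongful act occurred.
Adding the 54 months base period to 22 June 2013 gives a deadline of 22 December 2017, before any tolling.
The defendant's active military service from 24 October 2017 to 26 August 2018 tolled the period for 306 days, extending the deadline to 24 October 2018.
Because the plaintiff's legal incapacity ran from 9 October 2018 to 26 April 2019, the deadline is extended by 199 days to 11 May 2019.
By the time the pending criminal prosecution began on 3 July 2019, the limitation period had already expired on 11 May 2019; that interval cannot revive it.
Nothing else in the chronology tolls or restarts the period.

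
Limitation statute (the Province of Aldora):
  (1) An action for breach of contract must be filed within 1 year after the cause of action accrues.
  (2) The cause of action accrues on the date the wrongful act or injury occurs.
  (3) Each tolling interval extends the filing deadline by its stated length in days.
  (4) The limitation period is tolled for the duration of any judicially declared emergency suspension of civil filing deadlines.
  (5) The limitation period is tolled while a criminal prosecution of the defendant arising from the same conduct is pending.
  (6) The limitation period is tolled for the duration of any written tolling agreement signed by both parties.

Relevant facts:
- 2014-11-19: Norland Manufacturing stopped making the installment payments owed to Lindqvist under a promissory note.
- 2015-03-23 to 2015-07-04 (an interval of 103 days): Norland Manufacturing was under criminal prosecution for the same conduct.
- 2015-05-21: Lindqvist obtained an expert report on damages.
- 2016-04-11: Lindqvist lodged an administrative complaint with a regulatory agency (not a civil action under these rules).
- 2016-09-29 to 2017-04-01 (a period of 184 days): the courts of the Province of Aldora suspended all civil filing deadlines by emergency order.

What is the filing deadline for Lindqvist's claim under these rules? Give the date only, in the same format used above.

The limitation period began to run on 2014-11-19.
The untolled deadline — 1 year after 2014-11-19 — is 2015-11-19.
The period was tolled for 103 days by the pending criminal prosecution (2015-03-23 to 2015-07-04), pushing the deadline to 2016-03-01.
The emergency suspension of filing deadlines starting 2016-09-29 came too late — the period had run on 2016-03-01 — and so does not extend the deadline.
None of the other events listed affects the running of the period under the stated rules.

2016-03-01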